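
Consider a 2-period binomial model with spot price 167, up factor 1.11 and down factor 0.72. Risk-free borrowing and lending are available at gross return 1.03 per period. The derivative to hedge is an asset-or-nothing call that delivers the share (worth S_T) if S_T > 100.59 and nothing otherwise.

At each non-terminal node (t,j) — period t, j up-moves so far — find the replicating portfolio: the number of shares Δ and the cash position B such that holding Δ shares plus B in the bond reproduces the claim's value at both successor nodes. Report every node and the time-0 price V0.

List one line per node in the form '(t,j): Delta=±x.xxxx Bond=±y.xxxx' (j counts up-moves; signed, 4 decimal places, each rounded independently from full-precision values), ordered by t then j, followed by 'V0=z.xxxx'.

Since d<R<u, set p* = (R−d)/(u−d) = 0.7949; price each node as the discounted p*-expectation of its children.
Terminal values V(2,·): V(2,0)=0.0000, V(2,1)=133.4664, V(2,2)=205.7607
  t=1,j=0: stock 120.2400 → up 133.4664 (V=133.4664), down 86.5728 (V=0.0000). Price 102.9987; hedge Δ=2.8462, bond B=-239.2228.
  t=1,j=1: stock 185.3700 → up 205.7607 (V=205.7607), down 133.4664 (V=133.4664). Price 185.3700; hedge Δ=1.0000, bond B=0.0000.
  t=0,j=0: stock 167.0000 → up 185.3700 (V=185.3700), down 120.2400 (V=102.9987). Price 163.5663; hedge Δ=1.2647, bond B=-47.6421.
The time-0 hedge costs 163.5663, which is the no-arbitrage price.

(0,0): Delta=1.2647 Bond=-47.6421
(1,0): Delta=2.8462 Bond=-239.2228
(1,1): Delta=1.0000 Bond=0.0000
V0=163.5663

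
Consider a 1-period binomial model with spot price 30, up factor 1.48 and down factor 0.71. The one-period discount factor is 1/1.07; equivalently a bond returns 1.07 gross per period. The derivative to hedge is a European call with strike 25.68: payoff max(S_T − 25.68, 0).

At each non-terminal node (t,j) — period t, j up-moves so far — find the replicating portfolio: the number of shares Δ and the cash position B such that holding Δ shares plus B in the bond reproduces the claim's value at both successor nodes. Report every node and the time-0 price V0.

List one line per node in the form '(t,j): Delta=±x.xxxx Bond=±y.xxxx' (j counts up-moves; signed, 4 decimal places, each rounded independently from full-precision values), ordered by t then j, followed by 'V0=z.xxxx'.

Risk-neutral probability p* = (R−d)/(u−d) = (1.07−0.71)/(1.48−0.71) = 0.4675.
Terminal values V(1,·): V(1,0)=0.0000, V(1,1)=18.7200
Node (0,0) S=30.0000: V=(p*·18.7200+(1−p*)·0.0000)/1.07=8.1796; Δ=(18.7200−0.0000)/(44.4000−21.3000)=0.8104; B=V−Δ·S=-16.1321
The time-0 hedge costs 8.1796, which is the no-arbitrage price.

(0,0): Delta=0.8104 Bond=-16.1321
V0=8.1796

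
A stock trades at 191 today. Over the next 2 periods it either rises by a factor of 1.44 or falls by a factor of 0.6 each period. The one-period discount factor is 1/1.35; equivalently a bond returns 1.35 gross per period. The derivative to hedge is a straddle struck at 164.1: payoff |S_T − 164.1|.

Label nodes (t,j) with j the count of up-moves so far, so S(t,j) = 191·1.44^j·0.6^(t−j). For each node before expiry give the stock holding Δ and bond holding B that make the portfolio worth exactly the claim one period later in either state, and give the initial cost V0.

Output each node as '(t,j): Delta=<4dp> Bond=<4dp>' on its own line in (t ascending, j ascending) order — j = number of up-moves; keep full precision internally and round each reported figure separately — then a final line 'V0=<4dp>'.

(0,0): Delta=0.9057 Bond=-70.8242
(1,0): Delta=-0.9808 Bond=120.5778
(1,1): Delta=1.0000 Bond=-121.5556
V0=102.1599

Risk-neutral probability p* = (R−d)/(u−d) = (1.35−0.6)/(1.44−0.6) = 0.8929.
Payoff layer (t=2): V(2,0)=95.3400, V(2,1)=0.9240, V(2,2)=231.9576
(1,0): S=114.6000. Δ = (V_up−V_dn)/(S_up−S_dn) = (0.9240−95.3400)/(165.0240−68.7600) = -0.9808. V = [p*·0.9240 + (1−p*)·95.3400]/1.35 = 8.1778. B = V − Δ·S = 120.5778.
(1,1): S=275.0400. Δ = (V_up−V_dn)/(S_up−S_dn) = (231.9576−0.9240)/(396.0576−165.0240) = 1.0000. V = [p*·231.9576 + (1−p*)·0.9240]/1.35 = 153.4844. B = V − Δ·S = -121.5556.
(0,0): S=191.0000. Δ = (V_up−V_dn)/(S_up−S_dn) = (153.4844−8.1778)/(275.0400−114.6000) = 0.9057. V = [p*·153.4844 + (1−p*)·8.1778]/1.35 = 102.1599. B = V − Δ·S = -70.8242.
Check: Δ(0,0)·S0 + B(0,0) = 102.1599 = V0.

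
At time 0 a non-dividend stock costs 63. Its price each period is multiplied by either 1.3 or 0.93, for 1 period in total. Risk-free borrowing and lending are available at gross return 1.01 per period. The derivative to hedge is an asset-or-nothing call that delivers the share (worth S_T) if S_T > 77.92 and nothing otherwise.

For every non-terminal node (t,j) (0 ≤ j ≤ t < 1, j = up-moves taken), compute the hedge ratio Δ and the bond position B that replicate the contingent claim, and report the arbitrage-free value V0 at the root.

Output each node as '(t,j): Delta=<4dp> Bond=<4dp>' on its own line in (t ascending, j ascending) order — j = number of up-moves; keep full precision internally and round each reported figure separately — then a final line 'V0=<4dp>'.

Since d<R<u, set p* = (R−d)/(u−d) = 0.2162; price each node as the discounted p*-expectation of its children.
Terminal values V(1,·): V(1,0)=0.0000, V(1,1)=81.9000
Node (0,0) S=63.0000: V=(p*·81.9000+(1−p*)·0.0000)/1.01=17.5328; Δ=(81.9000−0.0000)/(81.9000−58.5900)=3.5135; B=V−Δ·S=-203.8186
Root portfolio cost Δ·63+B reproduces V0=17.5328.

(0,0): Delta=3.5135 Bond=-203.8186
V0=17.5328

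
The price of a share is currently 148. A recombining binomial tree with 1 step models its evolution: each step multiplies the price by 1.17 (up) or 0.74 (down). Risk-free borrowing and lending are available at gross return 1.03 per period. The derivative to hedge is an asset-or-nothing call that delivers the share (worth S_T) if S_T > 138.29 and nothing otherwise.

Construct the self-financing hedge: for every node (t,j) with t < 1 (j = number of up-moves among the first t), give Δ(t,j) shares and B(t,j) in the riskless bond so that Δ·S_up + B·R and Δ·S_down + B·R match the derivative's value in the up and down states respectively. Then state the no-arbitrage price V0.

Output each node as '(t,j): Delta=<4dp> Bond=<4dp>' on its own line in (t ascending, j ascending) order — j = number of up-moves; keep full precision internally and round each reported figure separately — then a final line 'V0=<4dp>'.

(0,0): Delta=2.7209 Bond=-289.3168
V0=113.3809

No-arbitrage ⇒ martingale measure with p* = (R−d)/(u−d) = 0.6744.
Terminal payoffs: V(1,0)=0.0000, V(1,1)=173.1600
(0,0): S=148.0000. Δ = (V_up−V_dn)/(S_up−S_dn) = (173.1600−0.0000)/(173.1600−109.5200) = 2.7209. V = [p*·173.1600 + (1−p*)·0.0000]/1.03 = 113.3809. B = V − Δ·S = -289.3168.
The time-0 hedge costs 113.3809, which is the no-arbitrage price.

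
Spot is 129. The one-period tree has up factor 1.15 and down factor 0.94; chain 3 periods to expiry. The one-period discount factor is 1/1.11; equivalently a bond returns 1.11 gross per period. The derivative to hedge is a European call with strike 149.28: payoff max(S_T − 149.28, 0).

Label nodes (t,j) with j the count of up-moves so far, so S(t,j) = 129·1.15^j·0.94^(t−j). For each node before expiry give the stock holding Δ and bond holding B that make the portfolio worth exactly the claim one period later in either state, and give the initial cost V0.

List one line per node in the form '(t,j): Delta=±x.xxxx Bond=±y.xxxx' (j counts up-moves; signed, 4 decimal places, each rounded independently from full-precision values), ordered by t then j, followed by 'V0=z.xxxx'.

(0,0): Delta=0.8058 Bond=-82.7206
(1,0): Delta=0.3175 Bond=-32.6047
(1,1): Delta=0.8998 Bond=-105.7528
(2,0): Delta=0.0000 Bond=0.0000
(2,1): Delta=0.3786 Bond=-44.7069
(2,2): Delta=1.0000 Bond=-134.4865
V0=21.2331

Under the risk-neutral measure, an up-move has probability p* = (R−d)/(u−d) = 0.8095 and values discount at R = 1.11.
Terminal values V(3,·): V(3,0)=0.0000, V(3,1)=0.0000, V(3,2)=11.0863, V(3,3)=46.9129
  t=2,j=0: stock 113.9844 → up 131.0821 (V=0.0000), down 107.1453 (V=0.0000). Price 0.0000; hedge Δ=0.0000, bond B=0.0000.
  t=2,j=1: stock 139.4490 → up 160.3663 (V=11.0863), down 131.0821 (V=0.0000). Price 8.0853; hedge Δ=0.3786, bond B=-44.7069.
  t=2,j=2: stock 170.6025 → up 196.1929 (V=46.9129), down 160.3663 (V=11.0863). Price 36.1160; hedge Δ=1.0000, bond B=-134.4865.
  t=1,j=0: stock 121.2600 → up 139.4490 (V=8.0853), down 113.9844 (V=0.0000). Price 5.8966; hedge Δ=0.3175, bond B=-32.6047.
  t=1,j=1: stock 148.3500 → up 170.6025 (V=36.1160), down 139.4490 (V=8.0853). Price 27.7269; hedge Δ=0.8998, bond B=-105.7528.
  t=0,j=0: stock 129.0000 → up 148.3500 (V=27.7269), down 121.2600 (V=5.8966). Price 21.2331; hedge Δ=0.8058, bond B=-82.7206.
Self-financing check: at every node Δ·S+B equals the discounted successor values.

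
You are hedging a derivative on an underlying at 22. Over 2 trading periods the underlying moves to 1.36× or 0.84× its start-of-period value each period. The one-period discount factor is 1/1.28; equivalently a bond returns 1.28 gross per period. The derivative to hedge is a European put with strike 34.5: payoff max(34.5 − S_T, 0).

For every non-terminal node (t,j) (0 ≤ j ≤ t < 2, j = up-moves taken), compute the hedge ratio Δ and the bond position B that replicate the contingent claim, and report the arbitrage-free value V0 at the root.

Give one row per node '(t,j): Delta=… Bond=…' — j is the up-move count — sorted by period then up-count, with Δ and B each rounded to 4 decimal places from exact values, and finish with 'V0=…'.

No-arbitrage ⇒ martingale measure with p* = (R−d)/(u−d) = 0.8462.
Terminal payoffs: V(2,0)=18.9768, V(2,1)=9.3672, V(2,2)=0.0000
  t=1,j=0: stock 18.4800 → up 25.1328 (V=9.3672), down 15.5232 (V=18.9768). Price 8.4731; hedge Δ=-1.0000, bond B=26.9531.
  t=1,j=1: stock 29.9200 → up 40.6912 (V=0.0000), down 25.1328 (V=9.3672). Price 1.1259; hedge Δ=-0.6021, bond B=19.1397.
  t=0,j=0: stock 22.0000 → up 29.9200 (V=1.1259), down 18.4800 (V=8.4731). Price 1.7627; hedge Δ=-0.6422, bond B=15.8920.
Each (Δ,B) replicates both successor values, so the strategy is self-financing and V0 is arbitrage-free.

(0,0): Delta=-0.6422 Bond=15.8920
(1,0): Delta=-1.0000 Bond=26.9531
(1,1): Delta=-0.6021 Bond=19.1397
V0=1.7627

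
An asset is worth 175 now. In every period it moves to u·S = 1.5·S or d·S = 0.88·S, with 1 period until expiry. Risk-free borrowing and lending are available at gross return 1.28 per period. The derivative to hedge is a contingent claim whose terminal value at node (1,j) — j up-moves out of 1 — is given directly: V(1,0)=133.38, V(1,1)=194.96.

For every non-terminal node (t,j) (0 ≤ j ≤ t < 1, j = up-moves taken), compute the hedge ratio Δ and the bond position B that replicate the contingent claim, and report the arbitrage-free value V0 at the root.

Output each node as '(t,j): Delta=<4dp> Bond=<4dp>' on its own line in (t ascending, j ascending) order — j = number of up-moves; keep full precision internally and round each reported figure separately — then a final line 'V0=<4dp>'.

No-arbitrage ⇒ martingale measure with p* = (R−d)/(u−d) = 0.6452.
Terminal payoffs: V(1,0)=133.3800, V(1,1)=194.9600
  t=0,j=0: stock 175.0000 → up 262.5000 (V=194.9600), down 154.0000 (V=133.3800). Price 135.2414; hedge Δ=0.5676, bond B=35.9189.
Each (Δ,B) replicates both successor values, so the strategy is self-financing and V0 is arbitrage-free.

(0,0): Delta=0.5676 Bond=35.9189
V0=135.2414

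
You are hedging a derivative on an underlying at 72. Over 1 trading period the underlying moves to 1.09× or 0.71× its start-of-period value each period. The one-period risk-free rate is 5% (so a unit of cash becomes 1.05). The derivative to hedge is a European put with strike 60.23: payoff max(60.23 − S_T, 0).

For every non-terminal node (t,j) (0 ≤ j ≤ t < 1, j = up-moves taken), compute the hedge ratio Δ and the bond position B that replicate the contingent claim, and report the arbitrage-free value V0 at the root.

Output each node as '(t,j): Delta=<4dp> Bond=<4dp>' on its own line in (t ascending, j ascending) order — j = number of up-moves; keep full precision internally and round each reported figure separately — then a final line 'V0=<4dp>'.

Risk-neutral probability p* = (R−d)/(u−d) = (1.05−0.71)/(1.09−0.71) = 0.8947.
Terminal values V(1,·): V(1,0)=9.1100, V(1,1)=0.0000
  t=0,j=0: stock 72.0000 → up 78.4800 (V=0.0000), down 51.1200 (V=9.1100). Price 0.9133; hedge Δ=-0.3330, bond B=24.8870.
The time-0 hedge costs 0.9133, which is the no-arbitrage price.

(0,0): Delta=-0.3330 Bond=24.8870
V0=0.9133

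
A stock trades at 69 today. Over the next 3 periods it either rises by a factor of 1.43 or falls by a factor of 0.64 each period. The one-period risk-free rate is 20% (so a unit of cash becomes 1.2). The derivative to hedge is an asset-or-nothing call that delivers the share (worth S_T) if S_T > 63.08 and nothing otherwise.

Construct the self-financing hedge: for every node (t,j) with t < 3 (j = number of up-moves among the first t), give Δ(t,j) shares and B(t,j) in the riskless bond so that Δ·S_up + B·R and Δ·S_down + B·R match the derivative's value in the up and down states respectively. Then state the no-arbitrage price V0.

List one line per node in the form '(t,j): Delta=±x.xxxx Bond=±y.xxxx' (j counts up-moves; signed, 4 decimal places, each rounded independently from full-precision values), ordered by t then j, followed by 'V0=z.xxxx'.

(0,0): Delta=1.1884 Bond=-17.4744
(1,0): Delta=1.5291 Bond=-36.0124
(1,1): Delta=1.1258 Bond=-14.7908
(2,0): Delta=0.0000 Bond=0.0000
(2,1): Delta=1.8101 Bond=-60.9639
(2,2): Delta=1.0000 Bond=0.0000
V0=64.5258

The replicating-portfolio and risk-neutral prices coincide; use p* = (1.2−0.64)/(1.43−0.64) = 0.7089 for the latter.
At expiry t=3: V(3,0)=0.0000, V(3,1)=0.0000, V(3,2)=90.3028, V(3,3)=201.7703
  t=2,j=0: stock 28.2624 → up 40.4152 (V=0.0000), down 18.0879 (V=0.0000). Price 0.0000; hedge Δ=0.0000, bond B=0.0000.
  t=2,j=1: stock 63.1488 → up 90.3028 (V=90.3028), down 40.4152 (V=0.0000). Price 53.3434; hedge Δ=1.8101, bond B=-60.9639.
  t=2,j=2: stock 141.0981 → up 201.7703 (V=201.7703), down 90.3028 (V=90.3028). Price 141.0981; hedge Δ=1.0000, bond B=0.0000.
  t=1,j=0: stock 44.1600 → up 63.1488 (V=53.3434), down 28.2624 (V=0.0000). Price 31.5109; hedge Δ=1.5291, bond B=-36.0124.
  t=1,j=1: stock 98.6700 → up 141.0981 (V=141.0981), down 63.1488 (V=53.3434). Price 96.2911; hedge Δ=1.1258, bond B=-14.7908.
  t=0,j=0: stock 69.0000 → up 98.6700 (V=96.2911), down 44.1600 (V=31.5109). Price 64.5258; hedge Δ=1.1884, bond B=-17.4744.
Self-financing check: at every node Δ·S+B equals the discounted successor values.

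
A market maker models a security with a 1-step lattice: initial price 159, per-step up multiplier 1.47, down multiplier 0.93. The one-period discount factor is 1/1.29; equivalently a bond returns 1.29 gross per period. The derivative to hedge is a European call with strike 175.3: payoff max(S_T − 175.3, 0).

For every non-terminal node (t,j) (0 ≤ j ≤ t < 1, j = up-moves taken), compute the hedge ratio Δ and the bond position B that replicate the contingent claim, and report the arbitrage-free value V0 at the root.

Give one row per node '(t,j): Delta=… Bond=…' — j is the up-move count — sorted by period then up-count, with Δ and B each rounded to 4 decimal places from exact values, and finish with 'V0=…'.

Under the risk-neutral measure, an up-move has probability p* = (R−d)/(u−d) = 0.6667 and values discount at R = 1.29.
Payoff layer (t=1): V(1,0)=0.0000, V(1,1)=58.4300
  t=0,j=0: stock 159.0000 → up 233.7300 (V=58.4300), down 147.8700 (V=0.0000). Price 30.1964; hedge Δ=0.6805, bond B=-78.0073.
Check: Δ(0,0)·S0 + B(0,0) = 30.1964 = V0.

(0,0): Delta=0.6805 Bond=-78.0073
V0=30.1964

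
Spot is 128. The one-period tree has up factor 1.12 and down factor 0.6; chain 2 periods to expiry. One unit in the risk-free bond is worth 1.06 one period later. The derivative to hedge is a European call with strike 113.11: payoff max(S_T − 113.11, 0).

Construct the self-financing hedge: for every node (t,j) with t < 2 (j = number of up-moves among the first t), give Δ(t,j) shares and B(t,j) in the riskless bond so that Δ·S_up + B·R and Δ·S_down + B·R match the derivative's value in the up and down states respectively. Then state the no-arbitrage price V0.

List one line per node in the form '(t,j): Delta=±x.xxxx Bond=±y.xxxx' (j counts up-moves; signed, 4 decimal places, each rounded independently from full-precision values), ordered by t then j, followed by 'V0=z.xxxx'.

Risk-neutral probability p* = (R−d)/(u−d) = (1.06−0.6)/(1.12−0.6) = 0.8846.
Terminal payoffs: V(2,0)=0.0000, V(2,1)=0.0000, V(2,2)=47.4532
Node (1,0) S=76.8000: V=(p*·0.0000+(1−p*)·0.0000)/1.06=0.0000; Δ=(0.0000−0.0000)/(86.0160−46.0800)=0.0000; B=V−Δ·S=0.0000
Node (1,1) S=143.3600: V=(p*·47.4532+(1−p*)·0.0000)/1.06=39.6017; Δ=(47.4532−0.0000)/(160.5632−86.0160)=0.6366; B=V−Δ·S=-51.6544
Node (0,0) S=128.0000: V=(p*·39.6017+(1−p*)·0.0000)/1.06=33.0493; Δ=(39.6017−0.0000)/(143.3600−76.8000)=0.5950; B=V−Δ·S=-43.1078
Self-financing check: at every node Δ·S+B equals the discounted successor values.

(0,0): Delta=0.5950 Bond=-43.1078
(1,0): Delta=0.0000 Bond=0.0000
(1,1): Delta=0.6366 Bond=-51.6544
V0=33.0493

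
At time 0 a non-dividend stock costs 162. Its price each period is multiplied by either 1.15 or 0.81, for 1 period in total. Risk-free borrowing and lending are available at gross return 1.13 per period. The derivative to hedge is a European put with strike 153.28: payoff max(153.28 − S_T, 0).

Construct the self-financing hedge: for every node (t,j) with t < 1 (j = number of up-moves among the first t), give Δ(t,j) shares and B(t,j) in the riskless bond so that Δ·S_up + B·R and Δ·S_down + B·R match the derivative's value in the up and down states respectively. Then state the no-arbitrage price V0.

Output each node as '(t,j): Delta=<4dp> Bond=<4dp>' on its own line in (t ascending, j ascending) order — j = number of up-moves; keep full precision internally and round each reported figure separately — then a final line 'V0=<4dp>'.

(0,0): Delta=-0.4005 Bond=66.0307
V0=1.1484

Under the risk-neutral measure, an up-move has probability p* = (R−d)/(u−d) = 0.9412 and values discount at R = 1.13.
At expiry t=1: V(1,0)=22.0600, V(1,1)=0.0000
(0,0): S=162.0000. Δ = (V_up−V_dn)/(S_up−S_dn) = (0.0000−22.0600)/(186.3000−131.2200) = -0.4005. V = [p*·0.0000 + (1−p*)·22.0600]/1.13 = 1.1484. B = V − Δ·S = 66.0307.
Root portfolio cost Δ·162+B reproduces V0=1.1484.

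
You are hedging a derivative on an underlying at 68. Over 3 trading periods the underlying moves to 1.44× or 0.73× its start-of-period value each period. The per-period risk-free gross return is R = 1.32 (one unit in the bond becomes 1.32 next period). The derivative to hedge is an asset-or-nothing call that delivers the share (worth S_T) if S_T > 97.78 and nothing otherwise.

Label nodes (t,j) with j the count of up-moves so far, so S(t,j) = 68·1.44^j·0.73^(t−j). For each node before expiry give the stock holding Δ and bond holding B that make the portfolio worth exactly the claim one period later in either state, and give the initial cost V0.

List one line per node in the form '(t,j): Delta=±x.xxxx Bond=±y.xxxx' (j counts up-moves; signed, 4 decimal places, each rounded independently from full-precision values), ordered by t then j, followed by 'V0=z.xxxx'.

Since d<R<u, set p* = (R−d)/(u−d) = 0.8310; price each node as the discounted p*-expectation of its children.
At expiry t=3: V(3,0)=0.0000, V(3,1)=0.0000, V(3,2)=102.9335, V(3,3)=203.0469
(2,0): S=36.2372. Δ = (V_up−V_dn)/(S_up−S_dn) = (0.0000−0.0000)/(52.1816−26.4532) = 0.0000. V = [p*·0.0000 + (1−p*)·0.0000]/1.32 = 0.0000. B = V − Δ·S = 0.0000.
(2,1): S=71.4816. Δ = (V_up−V_dn)/(S_up−S_dn) = (102.9335−0.0000)/(102.9335−52.1816) = 2.0282. V = [p*·102.9335 + (1−p*)·0.0000]/1.32 = 64.8002. B = V − Δ·S = -80.1765.
(2,2): S=141.0048. Δ = (V_up−V_dn)/(S_up−S_dn) = (203.0469−102.9335)/(203.0469−102.9335) = 1.0000. V = [p*·203.0469 + (1−p*)·102.9335]/1.32 = 141.0048. B = V − Δ·S = 0.0000.
(1,0): S=49.6400. Δ = (V_up−V_dn)/(S_up−S_dn) = (64.8002−0.0000)/(71.4816−36.2372) = 1.8386. V = [p*·64.8002 + (1−p*)·0.0000]/1.32 = 40.7940. B = V − Δ·S = -50.4739.
(1,1): S=97.9200. Δ = (V_up−V_dn)/(S_up−S_dn) = (141.0048−64.8002)/(141.0048−71.4816) = 1.0961. V = [p*·141.0048 + (1−p*)·64.8002]/1.32 = 97.0645. B = V − Δ·S = -10.2659.
(0,0): S=68.0000. Δ = (V_up−V_dn)/(S_up−S_dn) = (97.0645−40.7940)/(97.9200−49.6400) = 1.1655. V = [p*·97.0645 + (1−p*)·40.7940]/1.32 = 66.3288. B = V − Δ·S = -12.9255.
Self-financing check: at every node Δ·S+B equals the discounted successor values.

(0,0): Delta=1.1655 Bond=-12.9255
(1,0): Delta=1.8386 Bond=-50.4739
(1,1): Delta=1.0961 Bond=-10.2659
(2,0): Delta=0.0000 Bond=0.0000
(2,1): Delta=2.0282 Bond=-80.1765
(2,2): Delta=1.0000 Bond=0.0000
V0=66.3288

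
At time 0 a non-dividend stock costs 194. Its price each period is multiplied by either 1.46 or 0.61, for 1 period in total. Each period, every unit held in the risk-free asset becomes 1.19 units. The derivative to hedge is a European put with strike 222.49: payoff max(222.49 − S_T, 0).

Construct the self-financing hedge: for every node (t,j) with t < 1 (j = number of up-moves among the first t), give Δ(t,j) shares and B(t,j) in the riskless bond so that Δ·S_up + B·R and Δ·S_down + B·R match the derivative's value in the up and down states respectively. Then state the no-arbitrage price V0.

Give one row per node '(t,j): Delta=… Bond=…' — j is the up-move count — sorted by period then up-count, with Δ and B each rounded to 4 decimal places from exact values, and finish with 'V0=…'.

Risk-neutral probability p* = (R−d)/(u−d) = (1.19−0.61)/(1.46−0.61) = 0.6824.
Terminal values V(1,·): V(1,0)=104.1500, V(1,1)=0.0000
Node (0,0) S=194.0000: V=(p*·0.0000+(1−p*)·104.1500)/1.19=27.8008; Δ=(0.0000−104.1500)/(283.2400−118.3400)=-0.6316; B=V−Δ·S=150.3302
The time-0 hedge costs 27.8008, which is the no-arbitrage price.

(0,0): Delta=-0.6316 Bond=150.3302
V0=27.8008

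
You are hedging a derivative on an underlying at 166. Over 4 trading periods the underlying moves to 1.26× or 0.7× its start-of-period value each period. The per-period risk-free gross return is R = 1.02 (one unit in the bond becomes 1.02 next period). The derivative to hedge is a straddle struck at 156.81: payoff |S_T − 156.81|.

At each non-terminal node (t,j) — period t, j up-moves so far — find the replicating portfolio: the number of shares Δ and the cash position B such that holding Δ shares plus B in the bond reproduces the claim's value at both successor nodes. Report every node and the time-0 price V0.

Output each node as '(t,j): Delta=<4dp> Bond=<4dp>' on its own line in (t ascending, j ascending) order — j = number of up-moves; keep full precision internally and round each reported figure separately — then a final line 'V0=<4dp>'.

(0,0): Delta=0.3472 Bond=17.4696
(1,0): Delta=-0.2704 Bond=89.5849
(1,1): Delta=0.6045 Bond=-36.0054
(2,0): Delta=-1.0000 Bond=150.7209
(2,1): Delta=0.0336 Bond=46.8684
(2,2): Delta=0.8424 Bond=-99.4209
(3,0): Delta=-1.0000 Bond=153.7353
(3,1): Delta=-1.0000 Bond=153.7353
(3,2): Delta=0.4642 Bond=-31.6414
(3,3): Delta=1.0000 Bond=-153.7353
V0=75.1031

Since d<R<u, set p* = (R−d)/(u−d) = 0.5714; price each node as the discounted p*-expectation of its children.
At expiry t=4: V(4,0)=116.9534, V(4,1)=85.0681, V(4,2)=27.6746, V(4,3)=75.6337, V(4,4)=261.5886
  t=3,j=0: stock 56.9380 → up 71.7419 (V=85.0681), down 39.8566 (V=116.9534). Price 96.7973; hedge Δ=-1.0000, bond B=153.7353.
  t=3,j=1: stock 102.4884 → up 129.1354 (V=27.6746), down 71.7419 (V=85.0681). Price 51.2469; hedge Δ=-1.0000, bond B=153.7353.
  t=3,j=2: stock 184.4791 → up 232.4437 (V=75.6337), down 129.1354 (V=27.6746). Price 53.9998; hedge Δ=0.4642, bond B=-31.6414.
  t=3,j=3: stock 332.0624 → up 418.3986 (V=261.5886), down 232.4437 (V=75.6337). Price 178.3271; hedge Δ=1.0000, bond B=-153.7353.
  t=2,j=0: stock 81.3400 → up 102.4884 (V=51.2469), down 56.9380 (V=96.7973). Price 69.3809; hedge Δ=-1.0000, bond B=150.7209.
  t=2,j=1: stock 146.4120 → up 184.4791 (V=53.9998), down 102.4884 (V=51.2469). Price 51.7843; hedge Δ=0.0336, bond B=46.8684.
  t=2,j=2: stock 263.5416 → up 332.0624 (V=178.3271), down 184.4791 (V=53.9998). Price 122.5921; hedge Δ=0.8424, bond B=-99.4209.
  t=1,j=0: stock 116.2000 → up 146.4120 (V=51.7843), down 81.3400 (V=69.3809). Price 58.1624; hedge Δ=-0.2704, bond B=89.5849.
  t=1,j=1: stock 209.1600 → up 263.5416 (V=122.5921), down 146.4120 (V=51.7843). Price 90.4372; hedge Δ=0.6045, bond B=-36.0054.
  t=0,j=0: stock 166.0000 → up 209.1600 (V=90.4372), down 116.2000 (V=58.1624). Price 75.1031; hedge Δ=0.3472, bond B=17.4696.
The time-0 hedge costs 75.1031, which is the no-arbitrage price.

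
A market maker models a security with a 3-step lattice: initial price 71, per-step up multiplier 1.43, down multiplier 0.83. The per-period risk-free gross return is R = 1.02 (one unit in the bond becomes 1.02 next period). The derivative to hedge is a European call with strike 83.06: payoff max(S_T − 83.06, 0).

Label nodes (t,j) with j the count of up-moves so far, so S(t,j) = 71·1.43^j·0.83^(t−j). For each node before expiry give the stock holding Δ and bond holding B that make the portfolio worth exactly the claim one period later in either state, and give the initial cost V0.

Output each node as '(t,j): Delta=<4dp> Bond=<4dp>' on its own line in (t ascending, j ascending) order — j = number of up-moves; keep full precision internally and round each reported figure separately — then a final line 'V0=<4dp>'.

The replicating-portfolio and risk-neutral prices coincide; use p* = (1.02−0.83)/(1.43−0.83) = 0.3167 for the latter.
At expiry t=3: V(3,0)=0.0000, V(3,1)=0.0000, V(3,2)=37.4460, V(3,3)=124.5587
(2,0): S=48.9119. Δ = (V_up−V_dn)/(S_up−S_dn) = (0.0000−0.0000)/(69.9440−40.5969) = 0.0000. V = [p*·0.0000 + (1−p*)·0.0000]/1.02 = 0.0000. B = V − Δ·S = 0.0000.
(2,1): S=84.2699. Δ = (V_up−V_dn)/(S_up−S_dn) = (37.4460−0.0000)/(120.5060−69.9440) = 0.7406. V = [p*·37.4460 + (1−p*)·0.0000]/1.02 = 11.6254. B = V − Δ·S = -50.7845.
(2,2): S=145.1879. Δ = (V_up−V_dn)/(S_up−S_dn) = (124.5587−37.4460)/(207.6187−120.5060) = 1.0000. V = [p*·124.5587 + (1−p*)·37.4460]/1.02 = 63.7565. B = V − Δ·S = -81.4314.
(1,0): S=58.9300. Δ = (V_up−V_dn)/(S_up−S_dn) = (11.6254−0.0000)/(84.2699−48.9119) = 0.3288. V = [p*·11.6254 + (1−p*)·0.0000]/1.02 = 3.6092. B = V − Δ·S = -15.7664.
(1,1): S=101.5300. Δ = (V_up−V_dn)/(S_up−S_dn) = (63.7565−11.6254)/(145.1879−84.2699) = 0.8558. V = [p*·63.7565 + (1−p*)·11.6254]/1.02 = 27.5819. B = V − Δ·S = -59.3033.
(0,0): S=71.0000. Δ = (V_up−V_dn)/(S_up−S_dn) = (27.5819−3.6092)/(101.5300−58.9300) = 0.5627. V = [p*·27.5819 + (1−p*)·3.6092]/1.02 = 10.9809. B = V − Δ·S = -28.9736.
Check: Δ(0,0)·S0 + B(0,0) = 10.9809 = V0.

(0,0): Delta=0.5627 Bond=-28.9736
(1,0): Delta=0.3288 Bond=-15.7664
(1,1): Delta=0.8558 Bond=-59.3033
(2,0): Delta=0.0000 Bond=0.0000
(2,1): Delta=0.7406 Bond=-50.7845
(2,2): Delta=1.0000 Bond=-81.4314
V0=10.9809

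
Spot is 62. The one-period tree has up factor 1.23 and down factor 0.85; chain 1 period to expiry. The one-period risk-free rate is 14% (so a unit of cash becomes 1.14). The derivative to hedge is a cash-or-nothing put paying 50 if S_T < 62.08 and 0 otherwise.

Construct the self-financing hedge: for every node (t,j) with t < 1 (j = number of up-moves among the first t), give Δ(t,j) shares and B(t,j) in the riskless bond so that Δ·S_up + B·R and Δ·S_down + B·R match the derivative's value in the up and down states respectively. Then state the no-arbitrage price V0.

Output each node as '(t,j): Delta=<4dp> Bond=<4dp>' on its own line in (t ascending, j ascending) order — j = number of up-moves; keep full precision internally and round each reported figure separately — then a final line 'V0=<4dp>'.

Risk-neutral probability p* = (R−d)/(u−d) = (1.14−0.85)/(1.23−0.85) = 0.7632.
Payoff layer (t=1): V(1,0)=50.0000, V(1,1)=0.0000
(0,0): S=62.0000. Δ = (V_up−V_dn)/(S_up−S_dn) = (0.0000−50.0000)/(76.2600−52.7000) = -2.1222. V = [p*·0.0000 + (1−p*)·50.0000]/1.14 = 10.3878. B = V − Δ·S = 141.9668.
Each (Δ,B) replicates both successor values, so the strategy is self-financing and V0 is arbitrage-free.

(0,0): Delta=-2.1222 Bond=141.9668
V0=10.3878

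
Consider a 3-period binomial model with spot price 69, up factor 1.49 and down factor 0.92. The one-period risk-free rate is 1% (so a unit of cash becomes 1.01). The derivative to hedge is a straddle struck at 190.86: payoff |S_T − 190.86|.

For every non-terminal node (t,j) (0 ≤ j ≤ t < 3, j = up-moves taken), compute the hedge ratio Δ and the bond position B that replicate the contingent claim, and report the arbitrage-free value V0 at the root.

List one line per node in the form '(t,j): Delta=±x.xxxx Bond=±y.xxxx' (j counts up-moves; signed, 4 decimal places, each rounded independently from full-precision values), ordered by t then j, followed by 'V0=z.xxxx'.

(0,0): Delta=-0.9535 Bond=182.3264
(1,0): Delta=-1.0000 Bond=187.0993
(1,1): Delta=-0.8005 Bond=168.4181
(2,0): Delta=-1.0000 Bond=188.9703
(2,1): Delta=-1.0000 Bond=188.9703
(2,2): Delta=-0.1436 Bond=69.4726
V0=116.5325

No-arbitrage ⇒ martingale measure with p* = (R−d)/(u−d) = 0.1579.
At expiry t=3: V(3,0)=137.1305, V(3,1)=103.8416, V(3,2)=49.9281, V(3,3)=37.3885
Node (2,0) S=58.4016: V=(p*·103.8416+(1−p*)·137.1305)/1.01=130.5687; Δ=(103.8416−137.1305)/(87.0184−53.7295)=-1.0000; B=V−Δ·S=188.9703
Node (2,1) S=94.5852: V=(p*·49.9281+(1−p*)·103.8416)/1.01=94.3851; Δ=(49.9281−103.8416)/(140.9319−87.0184)=-1.0000; B=V−Δ·S=188.9703
Node (2,2) S=153.1869: V=(p*·37.3885+(1−p*)·49.9281)/1.01=47.4734; Δ=(37.3885−49.9281)/(228.2485−140.9319)=-0.1436; B=V−Δ·S=69.4726
Node (1,0) S=63.4800: V=(p*·94.3851+(1−p*)·130.5687)/1.01=123.6193; Δ=(94.3851−130.5687)/(94.5852−58.4016)=-1.0000; B=V−Δ·S=187.0993
Node (1,1) S=102.8100: V=(p*·47.4734+(1−p*)·94.3851)/1.01=86.1168; Δ=(47.4734−94.3851)/(153.1869−94.5852)=-0.8005; B=V−Δ·S=168.4181
Node (0,0) S=69.0000: V=(p*·86.1168+(1−p*)·123.6193)/1.01=116.5325; Δ=(86.1168−123.6193)/(102.8100−63.4800)=-0.9535; B=V−Δ·S=182.3264
Root portfolio cost Δ·69+B reproduces V0=116.5325.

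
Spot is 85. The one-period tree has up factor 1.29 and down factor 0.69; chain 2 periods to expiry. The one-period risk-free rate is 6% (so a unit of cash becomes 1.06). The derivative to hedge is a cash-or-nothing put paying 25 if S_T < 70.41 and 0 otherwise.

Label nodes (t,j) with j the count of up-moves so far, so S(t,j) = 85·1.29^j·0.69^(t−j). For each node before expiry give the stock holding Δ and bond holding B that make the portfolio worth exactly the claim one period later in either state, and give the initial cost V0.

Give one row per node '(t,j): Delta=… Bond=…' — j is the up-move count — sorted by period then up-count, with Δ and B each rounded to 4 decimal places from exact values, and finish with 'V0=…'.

(0,0): Delta=-0.1773 Bond=18.3376
(1,0): Delta=-0.7104 Bond=50.7075
(1,1): Delta=0.0000 Bond=0.0000
V0=3.2695

No-arbitrage ⇒ martingale measure with p* = (R−d)/(u−d) = 0.6167.
At expiry t=2: V(2,0)=25.0000, V(2,1)=0.0000, V(2,2)=0.0000
(1,0): S=58.6500. Δ = (V_up−V_dn)/(S_up−S_dn) = (0.0000−25.0000)/(75.6585−40.4685) = -0.7104. V = [p*·0.0000 + (1−p*)·25.0000]/1.06 = 9.0409. B = V − Δ·S = 50.7075.
(1,1): S=109.6500. Δ = (V_up−V_dn)/(S_up−S_dn) = (0.0000−0.0000)/(141.4485−75.6585) = 0.0000. V = [p*·0.0000 + (1−p*)·0.0000]/1.06 = 0.0000. B = V − Δ·S = 0.0000.
(0,0): S=85.0000. Δ = (V_up−V_dn)/(S_up−S_dn) = (0.0000−9.0409)/(109.6500−58.6500) = -0.1773. V = [p*·0.0000 + (1−p*)·9.0409]/1.06 = 3.2695. B = V − Δ·S = 18.3376.
Check: Δ(0,0)·S0 + B(0,0) = 3.2695 = V0.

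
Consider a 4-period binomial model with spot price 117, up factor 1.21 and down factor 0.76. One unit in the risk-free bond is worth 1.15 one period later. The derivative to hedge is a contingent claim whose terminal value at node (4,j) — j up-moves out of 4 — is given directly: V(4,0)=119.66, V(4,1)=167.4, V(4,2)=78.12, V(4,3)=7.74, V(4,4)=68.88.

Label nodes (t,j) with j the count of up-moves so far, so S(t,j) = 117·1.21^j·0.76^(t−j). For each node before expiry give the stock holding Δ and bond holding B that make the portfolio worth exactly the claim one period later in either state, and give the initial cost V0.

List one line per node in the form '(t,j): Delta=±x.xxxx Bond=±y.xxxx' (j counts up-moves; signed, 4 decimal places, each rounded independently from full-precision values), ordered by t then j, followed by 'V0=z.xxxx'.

No-arbitrage ⇒ martingale measure with p* = (R−d)/(u−d) = 0.8667.
Terminal values V(4,·): V(4,0)=119.6600, V(4,1)=167.4000, V(4,2)=78.1200, V(4,3)=7.7400, V(4,4)=68.8800
  t=3,j=0: stock 51.3602 → up 62.1458 (V=167.4000), down 39.0337 (V=119.6600). Price 140.0301; hedge Δ=2.0656, bond B=33.9413.
  t=3,j=1: stock 81.7708 → up 98.9427 (V=78.1200), down 62.1458 (V=167.4000). Price 78.2817; hedge Δ=-2.4263, bond B=276.6817.
  t=3,j=2: stock 130.1878 → up 157.5272 (V=7.7400), down 98.9427 (V=78.1200). Price 14.8904; hedge Δ=-1.2013, bond B=171.2904.
  t=3,j=3: stock 207.2726 → up 250.7999 (V=68.8800), down 157.5272 (V=7.7400). Price 52.8070; hedge Δ=0.6555, bond B=-83.0597.
  t=2,j=0: stock 67.5792 → up 81.7708 (V=78.2817), down 51.3602 (V=140.0301). Price 75.2303; hedge Δ=-2.0305, bond B=212.4490.
  t=2,j=1: stock 107.5932 → up 130.1878 (V=14.8904), down 81.7708 (V=78.2817). Price 20.2979; hedge Δ=-1.3093, bond B=161.1675.
  t=2,j=2: stock 171.2997 → up 207.2726 (V=52.8070), down 130.1878 (V=14.8904). Price 41.5230; hedge Δ=0.4919, bond B=-42.7360.
  t=1,j=0: stock 88.9200 → up 107.5932 (V=20.2979), down 67.5792 (V=75.2303). Price 24.0193; hedge Δ=-1.3728, bond B=146.0913.
  t=1,j=1: stock 141.5700 → up 171.2997 (V=41.5230), down 107.5932 (V=20.2979). Price 33.6461; hedge Δ=0.3332, bond B=-13.5207.
  t=0,j=0: stock 117.0000 → up 141.5700 (V=33.6461), down 88.9200 (V=24.0193). Price 28.1413; hedge Δ=0.1828, bond B=6.7486.
Self-financing check: at every node Δ·S+B equals the discounted successor values.

(0,0): Delta=0.1828 Bond=6.7486
(1,0): Delta=-1.3728 Bond=146.0913
(1,1): Delta=0.3332 Bond=-13.5207
(2,0): Delta=-2.0305 Bond=212.4490
(2,1): Delta=-1.3093 Bond=161.1675
(2,2): Delta=0.4919 Bond=-42.7360
(3,0): Delta=2.0656 Bond=33.9413
(3,1): Delta=-2.4263 Bond=276.6817
(3,2): Delta=-1.2013 Bond=171.2904
(3,3): Delta=0.6555 Bond=-83.0597
V0=28.1413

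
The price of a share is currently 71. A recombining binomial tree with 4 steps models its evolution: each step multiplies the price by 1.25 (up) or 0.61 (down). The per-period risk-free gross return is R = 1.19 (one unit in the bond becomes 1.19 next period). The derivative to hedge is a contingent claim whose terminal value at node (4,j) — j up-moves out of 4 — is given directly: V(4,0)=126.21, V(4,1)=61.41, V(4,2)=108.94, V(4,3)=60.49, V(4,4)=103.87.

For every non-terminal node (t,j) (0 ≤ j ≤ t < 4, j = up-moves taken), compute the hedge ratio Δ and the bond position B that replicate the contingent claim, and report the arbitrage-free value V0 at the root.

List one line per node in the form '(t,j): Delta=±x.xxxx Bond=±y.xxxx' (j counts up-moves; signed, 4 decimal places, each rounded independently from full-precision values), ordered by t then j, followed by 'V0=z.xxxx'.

No-arbitrage ⇒ martingale measure with p* = (R−d)/(u−d) = 0.9062.
Terminal values V(4,·): V(4,0)=126.2100, V(4,1)=61.4100, V(4,2)=108.9400, V(4,3)=60.4900, V(4,4)=103.8700
(3,0): S=16.1157. Δ = (V_up−V_dn)/(S_up−S_dn) = (61.4100−126.2100)/(20.1446−9.8305) = -6.2827. V = [p*·61.4100 + (1−p*)·126.2100]/1.19 = 56.7101. B = V − Δ·S = 157.9601.
(3,1): S=33.0239. Δ = (V_up−V_dn)/(S_up−S_dn) = (108.9400−61.4100)/(41.2798−20.1446) = 2.2488. V = [p*·108.9400 + (1−p*)·61.4100]/1.19 = 87.8017. B = V − Δ·S = 13.5361.
(3,2): S=67.6719. Δ = (V_up−V_dn)/(S_up−S_dn) = (60.4900−108.9400)/(84.5898−41.2798) = -1.1187. V = [p*·60.4900 + (1−p*)·108.9400]/1.19 = 54.6489. B = V − Δ·S = 130.3520.
(3,3): S=138.6719. Δ = (V_up−V_dn)/(S_up−S_dn) = (103.8700−60.4900)/(173.3398−84.5898) = 0.4888. V = [p*·103.8700 + (1−p*)·60.4900]/1.19 = 83.8682. B = V − Δ·S = 16.0869.
(2,0): S=26.4191. Δ = (V_up−V_dn)/(S_up−S_dn) = (87.8017−56.7101)/(33.0239−16.1157) = 1.8388. V = [p*·87.8017 + (1−p*)·56.7101]/1.19 = 71.3335. B = V − Δ·S = 22.7528.
(2,1): S=54.1375. Δ = (V_up−V_dn)/(S_up−S_dn) = (54.6489−87.8017)/(67.6719−33.0239) = -0.9568. V = [p*·54.6489 + (1−p*)·87.8017]/1.19 = 48.5353. B = V − Δ·S = 100.3366.
(2,2): S=110.9375. Δ = (V_up−V_dn)/(S_up−S_dn) = (83.8682−54.6489)/(138.6719−67.6719) = 0.4115. V = [p*·83.8682 + (1−p*)·54.6489]/1.19 = 68.1755. B = V − Δ·S = 22.5204.
(1,0): S=43.3100. Δ = (V_up−V_dn)/(S_up−S_dn) = (48.5353−71.3335)/(54.1375−26.4191) = -0.8225. V = [p*·48.5353 + (1−p*)·71.3335]/1.19 = 42.5820. B = V − Δ·S = 78.2043.
(1,1): S=88.7500. Δ = (V_up−V_dn)/(S_up−S_dn) = (68.1755−48.5353)/(110.9375−54.1375) = 0.3458. V = [p*·68.1755 + (1−p*)·48.5353]/1.19 = 55.7431. B = V − Δ·S = 25.0552.
(0,0): S=71.0000. Δ = (V_up−V_dn)/(S_up−S_dn) = (55.7431−42.5820)/(88.7500−43.3100) = 0.2896. V = [p*·55.7431 + (1−p*)·42.5820]/1.19 = 45.8061. B = V − Δ·S = 25.2419.
Root portfolio cost Δ·71+B reproduces V0=45.8061.

(0,0): Delta=0.2896 Bond=25.2419
(1,0): Delta=-0.8225 Bond=78.2043
(1,1): Delta=0.3458 Bond=25.0552
(2,0): Delta=1.8388 Bond=22.7528
(2,1): Delta=-0.9568 Bond=100.3366
(2,2): Delta=0.4115 Bond=22.5204
(3,0): Delta=-6.2827 Bond=157.9601
(3,1): Delta=2.2488 Bond=13.5361
(3,2): Delta=-1.1187 Bond=130.3520
(3,3): Delta=0.4888 Bond=16.0869
V0=45.8061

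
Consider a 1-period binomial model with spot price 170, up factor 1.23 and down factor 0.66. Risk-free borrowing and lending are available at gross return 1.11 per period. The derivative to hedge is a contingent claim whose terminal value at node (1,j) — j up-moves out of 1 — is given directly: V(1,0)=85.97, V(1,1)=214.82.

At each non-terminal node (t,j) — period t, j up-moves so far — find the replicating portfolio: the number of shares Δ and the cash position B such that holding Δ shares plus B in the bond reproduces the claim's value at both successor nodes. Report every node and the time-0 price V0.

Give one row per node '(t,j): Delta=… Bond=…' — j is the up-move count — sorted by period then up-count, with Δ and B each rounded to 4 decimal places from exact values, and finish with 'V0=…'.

Under the risk-neutral measure, an up-move has probability p* = (R−d)/(u−d) = 0.7895 and values discount at R = 1.11.
Terminal payoffs: V(1,0)=85.9700, V(1,1)=214.8200
  t=0,j=0: stock 170.0000 → up 209.1000 (V=214.8200), down 112.2000 (V=85.9700). Price 169.0934; hedge Δ=1.3297, bond B=-56.9592.
Each (Δ,B) replicates both successor values, so the strategy is self-financing and V0 is arbitrage-free.

(0,0): Delta=1.3297 Bond=-56.9592
V0=169.0934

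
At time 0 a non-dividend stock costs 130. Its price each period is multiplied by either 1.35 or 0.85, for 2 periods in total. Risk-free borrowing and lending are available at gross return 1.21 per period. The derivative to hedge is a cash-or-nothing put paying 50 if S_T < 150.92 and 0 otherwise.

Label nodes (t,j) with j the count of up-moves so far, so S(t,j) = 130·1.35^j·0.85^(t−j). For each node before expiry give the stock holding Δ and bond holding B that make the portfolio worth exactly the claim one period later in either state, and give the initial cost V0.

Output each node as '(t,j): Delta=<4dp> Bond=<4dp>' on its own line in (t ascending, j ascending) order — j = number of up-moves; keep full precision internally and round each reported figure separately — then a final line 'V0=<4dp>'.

(0,0): Delta=-0.4577 Bond=75.9511
(1,0): Delta=0.0000 Bond=41.3223
(1,1): Delta=-0.5698 Bond=111.5702
V0=16.4470

No-arbitrage ⇒ martingale measure with p* = (R−d)/(u−d) = 0.7200.
Payoff layer (t=2): V(2,0)=50.0000, V(2,1)=50.0000, V(2,2)=0.0000
Node (1,0) S=110.5000: V=(p*·50.0000+(1−p*)·50.0000)/1.21=41.3223; Δ=(50.0000−50.0000)/(149.1750−93.9250)=0.0000; B=V−Δ·S=41.3223
Node (1,1) S=175.5000: V=(p*·0.0000+(1−p*)·50.0000)/1.21=11.5702; Δ=(0.0000−50.0000)/(236.9250−149.1750)=-0.5698; B=V−Δ·S=111.5702
Node (0,0) S=130.0000: V=(p*·11.5702+(1−p*)·41.3223)/1.21=16.4470; Δ=(11.5702−41.3223)/(175.5000−110.5000)=-0.4577; B=V−Δ·S=75.9511
The time-0 hedge costs 16.4470, which is the no-arbitrage price.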